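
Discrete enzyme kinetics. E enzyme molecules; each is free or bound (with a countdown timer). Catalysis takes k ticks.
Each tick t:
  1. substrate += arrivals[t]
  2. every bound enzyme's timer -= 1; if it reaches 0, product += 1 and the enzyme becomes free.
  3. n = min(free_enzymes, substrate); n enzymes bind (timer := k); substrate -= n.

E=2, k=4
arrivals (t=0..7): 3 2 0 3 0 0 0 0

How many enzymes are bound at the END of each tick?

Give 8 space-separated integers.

Answer: 2 2 2 2 2 2 2 2

Derivation:
t=0: arr=3 -> substrate=1 bound=2 product=0
t=1: arr=2 -> substrate=3 bound=2 product=0
t=2: arr=0 -> substrate=3 bound=2 product=0
t=3: arr=3 -> substrate=6 bound=2 product=0
t=4: arr=0 -> substrate=4 bound=2 product=2
t=5: arr=0 -> substrate=4 bound=2 product=2
t=6: arr=0 -> substrate=4 bound=2 product=2
t=7: arr=0 -> substrate=4 bound=2 product=2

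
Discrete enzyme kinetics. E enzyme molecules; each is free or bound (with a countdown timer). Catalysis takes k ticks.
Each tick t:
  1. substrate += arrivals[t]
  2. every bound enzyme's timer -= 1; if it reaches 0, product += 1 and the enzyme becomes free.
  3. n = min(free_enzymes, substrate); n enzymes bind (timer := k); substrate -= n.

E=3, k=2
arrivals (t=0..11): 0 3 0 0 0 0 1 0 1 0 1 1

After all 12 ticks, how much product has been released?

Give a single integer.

Answer: 5

Derivation:
t=0: arr=0 -> substrate=0 bound=0 product=0
t=1: arr=3 -> substrate=0 bound=3 product=0
t=2: arr=0 -> substrate=0 bound=3 product=0
t=3: arr=0 -> substrate=0 bound=0 product=3
t=4: arr=0 -> substrate=0 bound=0 product=3
t=5: arr=0 -> substrate=0 bound=0 product=3
t=6: arr=1 -> substrate=0 bound=1 product=3
t=7: arr=0 -> substrate=0 bound=1 product=3
t=8: arr=1 -> substrate=0 bound=1 product=4
t=9: arr=0 -> substrate=0 bound=1 product=4
t=10: arr=1 -> substrate=0 bound=1 product=5
t=11: arr=1 -> substrate=0 bound=2 product=5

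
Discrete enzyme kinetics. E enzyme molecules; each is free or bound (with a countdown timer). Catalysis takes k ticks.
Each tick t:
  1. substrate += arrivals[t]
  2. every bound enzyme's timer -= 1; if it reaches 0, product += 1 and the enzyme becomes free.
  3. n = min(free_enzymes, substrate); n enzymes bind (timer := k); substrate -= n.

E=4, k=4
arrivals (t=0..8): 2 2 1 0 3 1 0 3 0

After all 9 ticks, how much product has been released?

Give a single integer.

Answer: 6

Derivation:
t=0: arr=2 -> substrate=0 bound=2 product=0
t=1: arr=2 -> substrate=0 bound=4 product=0
t=2: arr=1 -> substrate=1 bound=4 product=0
t=3: arr=0 -> substrate=1 bound=4 product=0
t=4: arr=3 -> substrate=2 bound=4 product=2
t=5: arr=1 -> substrate=1 bound=4 product=4
t=6: arr=0 -> substrate=1 bound=4 product=4
t=7: arr=3 -> substrate=4 bound=4 product=4
t=8: arr=0 -> substrate=2 bound=4 product=6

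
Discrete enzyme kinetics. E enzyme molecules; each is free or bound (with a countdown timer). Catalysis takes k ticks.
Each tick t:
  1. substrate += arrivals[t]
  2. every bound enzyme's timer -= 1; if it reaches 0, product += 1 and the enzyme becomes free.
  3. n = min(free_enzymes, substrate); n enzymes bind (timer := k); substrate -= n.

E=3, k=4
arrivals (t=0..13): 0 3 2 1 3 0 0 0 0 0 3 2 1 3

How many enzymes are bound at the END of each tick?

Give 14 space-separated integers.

t=0: arr=0 -> substrate=0 bound=0 product=0
t=1: arr=3 -> substrate=0 bound=3 product=0
t=2: arr=2 -> substrate=2 bound=3 product=0
t=3: arr=1 -> substrate=3 bound=3 product=0
t=4: arr=3 -> substrate=6 bound=3 product=0
t=5: arr=0 -> substrate=3 bound=3 product=3
t=6: arr=0 -> substrate=3 bound=3 product=3
t=7: arr=0 -> substrate=3 bound=3 product=3
t=8: arr=0 -> substrate=3 bound=3 product=3
t=9: arr=0 -> substrate=0 bound=3 product=6
t=10: arr=3 -> substrate=3 bound=3 product=6
t=11: arr=2 -> substrate=5 bound=3 product=6
t=12: arr=1 -> substrate=6 bound=3 product=6
t=13: arr=3 -> substrate=6 bound=3 product=9

Answer: 0 3 3 3 3 3 3 3 3 3 3 3 3 3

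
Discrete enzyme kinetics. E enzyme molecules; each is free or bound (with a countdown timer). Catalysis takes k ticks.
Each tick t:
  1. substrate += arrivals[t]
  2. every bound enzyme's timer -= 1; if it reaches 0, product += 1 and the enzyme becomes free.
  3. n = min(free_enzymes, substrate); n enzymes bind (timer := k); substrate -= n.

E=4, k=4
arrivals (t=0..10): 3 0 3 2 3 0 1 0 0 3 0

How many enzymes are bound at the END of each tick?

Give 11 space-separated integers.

t=0: arr=3 -> substrate=0 bound=3 product=0
t=1: arr=0 -> substrate=0 bound=3 product=0
t=2: arr=3 -> substrate=2 bound=4 product=0
t=3: arr=2 -> substrate=4 bound=4 product=0
t=4: arr=3 -> substrate=4 bound=4 product=3
t=5: arr=0 -> substrate=4 bound=4 product=3
t=6: arr=1 -> substrate=4 bound=4 product=4
t=7: arr=0 -> substrate=4 bound=4 product=4
t=8: arr=0 -> substrate=1 bound=4 product=7
t=9: arr=3 -> substrate=4 bound=4 product=7
t=10: arr=0 -> substrate=3 bound=4 product=8

Answer: 3 3 4 4 4 4 4 4 4 4 4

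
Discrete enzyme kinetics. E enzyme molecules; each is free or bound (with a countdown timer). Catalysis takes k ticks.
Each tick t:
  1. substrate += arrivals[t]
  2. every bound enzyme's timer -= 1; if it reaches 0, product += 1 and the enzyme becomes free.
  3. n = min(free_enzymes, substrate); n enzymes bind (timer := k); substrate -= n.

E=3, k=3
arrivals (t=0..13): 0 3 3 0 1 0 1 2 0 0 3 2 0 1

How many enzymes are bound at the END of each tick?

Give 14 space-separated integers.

Answer: 0 3 3 3 3 3 3 3 3 3 3 3 3 3

Derivation:
t=0: arr=0 -> substrate=0 bound=0 product=0
t=1: arr=3 -> substrate=0 bound=3 product=0
t=2: arr=3 -> substrate=3 bound=3 product=0
t=3: arr=0 -> substrate=3 bound=3 product=0
t=4: arr=1 -> substrate=1 bound=3 product=3
t=5: arr=0 -> substrate=1 bound=3 product=3
t=6: arr=1 -> substrate=2 bound=3 product=3
t=7: arr=2 -> substrate=1 bound=3 product=6
t=8: arr=0 -> substrate=1 bound=3 product=6
t=9: arr=0 -> substrate=1 bound=3 product=6
t=10: arr=3 -> substrate=1 bound=3 product=9
t=11: arr=2 -> substrate=3 bound=3 product=9
t=12: arr=0 -> substrate=3 bound=3 product=9
t=13: arr=1 -> substrate=1 bound=3 product=12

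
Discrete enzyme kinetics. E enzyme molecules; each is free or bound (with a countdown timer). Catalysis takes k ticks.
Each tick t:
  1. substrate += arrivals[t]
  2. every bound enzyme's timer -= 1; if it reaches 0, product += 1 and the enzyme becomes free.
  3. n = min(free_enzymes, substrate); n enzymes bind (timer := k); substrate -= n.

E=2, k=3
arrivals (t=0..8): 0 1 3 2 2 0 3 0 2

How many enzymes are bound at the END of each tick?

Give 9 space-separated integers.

t=0: arr=0 -> substrate=0 bound=0 product=0
t=1: arr=1 -> substrate=0 bound=1 product=0
t=2: arr=3 -> substrate=2 bound=2 product=0
t=3: arr=2 -> substrate=4 bound=2 product=0
t=4: arr=2 -> substrate=5 bound=2 product=1
t=5: arr=0 -> substrate=4 bound=2 product=2
t=6: arr=3 -> substrate=7 bound=2 product=2
t=7: arr=0 -> substrate=6 bound=2 product=3
t=8: arr=2 -> substrate=7 bound=2 product=4

Answer: 0 1 2 2 2 2 2 2 2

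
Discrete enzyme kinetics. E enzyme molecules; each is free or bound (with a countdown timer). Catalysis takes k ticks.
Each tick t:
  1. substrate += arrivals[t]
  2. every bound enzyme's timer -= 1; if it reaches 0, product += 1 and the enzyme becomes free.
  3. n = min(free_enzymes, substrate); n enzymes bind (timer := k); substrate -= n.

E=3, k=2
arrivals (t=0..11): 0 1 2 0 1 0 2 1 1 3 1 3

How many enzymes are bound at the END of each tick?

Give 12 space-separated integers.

t=0: arr=0 -> substrate=0 bound=0 product=0
t=1: arr=1 -> substrate=0 bound=1 product=0
t=2: arr=2 -> substrate=0 bound=3 product=0
t=3: arr=0 -> substrate=0 bound=2 product=1
t=4: arr=1 -> substrate=0 bound=1 product=3
t=5: arr=0 -> substrate=0 bound=1 product=3
t=6: arr=2 -> substrate=0 bound=2 product=4
t=7: arr=1 -> substrate=0 bound=3 product=4
t=8: arr=1 -> substrate=0 bound=2 product=6
t=9: arr=3 -> substrate=1 bound=3 product=7
t=10: arr=1 -> substrate=1 bound=3 product=8
t=11: arr=3 -> substrate=2 bound=3 product=10

Answer: 0 1 3 2 1 1 2 3 2 3 3 3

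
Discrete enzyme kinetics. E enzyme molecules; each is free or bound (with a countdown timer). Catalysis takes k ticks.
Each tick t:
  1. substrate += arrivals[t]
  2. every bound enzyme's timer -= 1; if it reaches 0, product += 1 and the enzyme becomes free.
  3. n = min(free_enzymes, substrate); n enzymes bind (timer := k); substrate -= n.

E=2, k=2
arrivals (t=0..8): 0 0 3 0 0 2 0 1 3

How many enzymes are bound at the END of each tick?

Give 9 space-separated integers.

Answer: 0 0 2 2 1 2 2 2 2

Derivation:
t=0: arr=0 -> substrate=0 bound=0 product=0
t=1: arr=0 -> substrate=0 bound=0 product=0
t=2: arr=3 -> substrate=1 bound=2 product=0
t=3: arr=0 -> substrate=1 bound=2 product=0
t=4: arr=0 -> substrate=0 bound=1 product=2
t=5: arr=2 -> substrate=1 bound=2 product=2
t=6: arr=0 -> substrate=0 bound=2 product=3
t=7: arr=1 -> substrate=0 bound=2 product=4
t=8: arr=3 -> substrate=2 bound=2 product=5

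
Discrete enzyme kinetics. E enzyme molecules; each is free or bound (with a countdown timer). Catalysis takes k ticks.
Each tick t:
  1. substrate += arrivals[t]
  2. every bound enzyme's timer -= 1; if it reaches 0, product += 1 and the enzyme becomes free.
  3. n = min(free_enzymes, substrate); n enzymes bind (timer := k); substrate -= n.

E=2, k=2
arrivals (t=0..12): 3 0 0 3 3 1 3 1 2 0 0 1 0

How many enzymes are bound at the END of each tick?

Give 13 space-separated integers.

Answer: 2 2 1 2 2 2 2 2 2 2 2 2 2

Derivation:
t=0: arr=3 -> substrate=1 bound=2 product=0
t=1: arr=0 -> substrate=1 bound=2 product=0
t=2: arr=0 -> substrate=0 bound=1 product=2
t=3: arr=3 -> substrate=2 bound=2 product=2
t=4: arr=3 -> substrate=4 bound=2 product=3
t=5: arr=1 -> substrate=4 bound=2 product=4
t=6: arr=3 -> substrate=6 bound=2 product=5
t=7: arr=1 -> substrate=6 bound=2 product=6
t=8: arr=2 -> substrate=7 bound=2 product=7
t=9: arr=0 -> substrate=6 bound=2 product=8
t=10: arr=0 -> substrate=5 bound=2 product=9
t=11: arr=1 -> substrate=5 bound=2 product=10
t=12: arr=0 -> substrate=4 bound=2 product=11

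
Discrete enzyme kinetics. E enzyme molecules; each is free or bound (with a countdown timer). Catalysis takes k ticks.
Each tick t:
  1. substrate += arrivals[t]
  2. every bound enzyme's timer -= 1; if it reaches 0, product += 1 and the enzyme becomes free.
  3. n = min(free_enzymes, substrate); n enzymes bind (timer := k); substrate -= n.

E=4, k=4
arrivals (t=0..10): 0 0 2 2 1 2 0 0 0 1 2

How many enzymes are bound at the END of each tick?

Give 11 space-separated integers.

t=0: arr=0 -> substrate=0 bound=0 product=0
t=1: arr=0 -> substrate=0 bound=0 product=0
t=2: arr=2 -> substrate=0 bound=2 product=0
t=3: arr=2 -> substrate=0 bound=4 product=0
t=4: arr=1 -> substrate=1 bound=4 product=0
t=5: arr=2 -> substrate=3 bound=4 product=0
t=6: arr=0 -> substrate=1 bound=4 product=2
t=7: arr=0 -> substrate=0 bound=3 product=4
t=8: arr=0 -> substrate=0 bound=3 product=4
t=9: arr=1 -> substrate=0 bound=4 product=4
t=10: arr=2 -> substrate=0 bound=4 product=6

Answer: 0 0 2 4 4 4 4 3 3 4 4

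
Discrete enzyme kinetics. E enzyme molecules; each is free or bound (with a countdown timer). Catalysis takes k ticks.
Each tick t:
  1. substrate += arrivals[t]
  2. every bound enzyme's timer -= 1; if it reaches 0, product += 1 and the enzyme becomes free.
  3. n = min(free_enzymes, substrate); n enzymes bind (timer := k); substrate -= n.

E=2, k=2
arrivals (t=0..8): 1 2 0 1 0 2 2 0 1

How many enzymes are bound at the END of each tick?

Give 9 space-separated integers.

t=0: arr=1 -> substrate=0 bound=1 product=0
t=1: arr=2 -> substrate=1 bound=2 product=0
t=2: arr=0 -> substrate=0 bound=2 product=1
t=3: arr=1 -> substrate=0 bound=2 product=2
t=4: arr=0 -> substrate=0 bound=1 product=3
t=5: arr=2 -> substrate=0 bound=2 product=4
t=6: arr=2 -> substrate=2 bound=2 product=4
t=7: arr=0 -> substrate=0 bound=2 product=6
t=8: arr=1 -> substrate=1 bound=2 product=6

Answer: 1 2 2 2 1 2 2 2 2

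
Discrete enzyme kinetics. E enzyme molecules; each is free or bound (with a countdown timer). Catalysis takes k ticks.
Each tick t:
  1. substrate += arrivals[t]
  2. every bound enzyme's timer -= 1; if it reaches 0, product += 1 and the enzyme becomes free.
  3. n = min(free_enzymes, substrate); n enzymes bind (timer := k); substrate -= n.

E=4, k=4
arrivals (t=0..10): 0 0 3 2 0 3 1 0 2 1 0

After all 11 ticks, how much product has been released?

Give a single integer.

t=0: arr=0 -> substrate=0 bound=0 product=0
t=1: arr=0 -> substrate=0 bound=0 product=0
t=2: arr=3 -> substrate=0 bound=3 product=0
t=3: arr=2 -> substrate=1 bound=4 product=0
t=4: arr=0 -> substrate=1 bound=4 product=0
t=5: arr=3 -> substrate=4 bound=4 product=0
t=6: arr=1 -> substrate=2 bound=4 product=3
t=7: arr=0 -> substrate=1 bound=4 product=4
t=8: arr=2 -> substrate=3 bound=4 product=4
t=9: arr=1 -> substrate=4 bound=4 product=4
t=10: arr=0 -> substrate=1 bound=4 product=7

Answer: 7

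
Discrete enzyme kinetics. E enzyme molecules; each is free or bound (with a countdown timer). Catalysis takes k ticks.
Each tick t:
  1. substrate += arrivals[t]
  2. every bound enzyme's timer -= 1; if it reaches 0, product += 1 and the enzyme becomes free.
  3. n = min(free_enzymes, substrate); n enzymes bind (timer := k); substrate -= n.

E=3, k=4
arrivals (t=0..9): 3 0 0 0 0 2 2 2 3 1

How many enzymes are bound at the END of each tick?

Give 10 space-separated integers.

t=0: arr=3 -> substrate=0 bound=3 product=0
t=1: arr=0 -> substrate=0 bound=3 product=0
t=2: arr=0 -> substrate=0 bound=3 product=0
t=3: arr=0 -> substrate=0 bound=3 product=0
t=4: arr=0 -> substrate=0 bound=0 product=3
t=5: arr=2 -> substrate=0 bound=2 product=3
t=6: arr=2 -> substrate=1 bound=3 product=3
t=7: arr=2 -> substrate=3 bound=3 product=3
t=8: arr=3 -> substrate=6 bound=3 product=3
t=9: arr=1 -> substrate=5 bound=3 product=5

Answer: 3 3 3 3 0 2 3 3 3 3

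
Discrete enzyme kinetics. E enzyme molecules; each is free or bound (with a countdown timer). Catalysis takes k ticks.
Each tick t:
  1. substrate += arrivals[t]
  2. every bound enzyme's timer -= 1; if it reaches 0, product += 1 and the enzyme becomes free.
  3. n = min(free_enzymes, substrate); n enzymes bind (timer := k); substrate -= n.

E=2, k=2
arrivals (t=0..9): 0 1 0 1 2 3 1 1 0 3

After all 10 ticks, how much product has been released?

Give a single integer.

Answer: 6

Derivation:
t=0: arr=0 -> substrate=0 bound=0 product=0
t=1: arr=1 -> substrate=0 bound=1 product=0
t=2: arr=0 -> substrate=0 bound=1 product=0
t=3: arr=1 -> substrate=0 bound=1 product=1
t=4: arr=2 -> substrate=1 bound=2 product=1
t=5: arr=3 -> substrate=3 bound=2 product=2
t=6: arr=1 -> substrate=3 bound=2 product=3
t=7: arr=1 -> substrate=3 bound=2 product=4
t=8: arr=0 -> substrate=2 bound=2 product=5
t=9: arr=3 -> substrate=4 bound=2 product=6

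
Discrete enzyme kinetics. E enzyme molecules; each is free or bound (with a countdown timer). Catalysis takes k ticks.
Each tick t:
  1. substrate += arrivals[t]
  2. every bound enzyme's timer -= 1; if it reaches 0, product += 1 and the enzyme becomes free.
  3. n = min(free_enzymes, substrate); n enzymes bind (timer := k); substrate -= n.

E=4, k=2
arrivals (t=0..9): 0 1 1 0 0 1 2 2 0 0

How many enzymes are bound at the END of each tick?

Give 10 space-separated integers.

t=0: arr=0 -> substrate=0 bound=0 product=0
t=1: arr=1 -> substrate=0 bound=1 product=0
t=2: arr=1 -> substrate=0 bound=2 product=0
t=3: arr=0 -> substrate=0 bound=1 product=1
t=4: arr=0 -> substrate=0 bound=0 product=2
t=5: arr=1 -> substrate=0 bound=1 product=2
t=6: arr=2 -> substrate=0 bound=3 product=2
t=7: arr=2 -> substrate=0 bound=4 product=3
t=8: arr=0 -> substrate=0 bound=2 product=5
t=9: arr=0 -> substrate=0 bound=0 product=7

Answer: 0 1 2 1 0 1 3 4 2 0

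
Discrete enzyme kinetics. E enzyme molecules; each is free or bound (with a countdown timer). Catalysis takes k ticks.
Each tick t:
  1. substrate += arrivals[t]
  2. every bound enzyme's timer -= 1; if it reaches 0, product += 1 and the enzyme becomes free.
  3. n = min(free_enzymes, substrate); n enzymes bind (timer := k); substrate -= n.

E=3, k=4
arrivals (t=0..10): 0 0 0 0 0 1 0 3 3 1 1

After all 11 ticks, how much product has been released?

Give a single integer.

t=0: arr=0 -> substrate=0 bound=0 product=0
t=1: arr=0 -> substrate=0 bound=0 product=0
t=2: arr=0 -> substrate=0 bound=0 product=0
t=3: arr=0 -> substrate=0 bound=0 product=0
t=4: arr=0 -> substrate=0 bound=0 product=0
t=5: arr=1 -> substrate=0 bound=1 product=0
t=6: arr=0 -> substrate=0 bound=1 product=0
t=7: arr=3 -> substrate=1 bound=3 product=0
t=8: arr=3 -> substrate=4 bound=3 product=0
t=9: arr=1 -> substrate=4 bound=3 product=1
t=10: arr=1 -> substrate=5 bound=3 product=1

Answer: 1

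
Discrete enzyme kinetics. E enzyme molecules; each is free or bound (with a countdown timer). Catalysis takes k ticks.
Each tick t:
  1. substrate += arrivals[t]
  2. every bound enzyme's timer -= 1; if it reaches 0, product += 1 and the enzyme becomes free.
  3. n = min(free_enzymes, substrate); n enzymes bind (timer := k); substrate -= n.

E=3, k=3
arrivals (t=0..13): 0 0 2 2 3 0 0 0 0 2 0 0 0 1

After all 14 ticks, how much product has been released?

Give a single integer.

t=0: arr=0 -> substrate=0 bound=0 product=0
t=1: arr=0 -> substrate=0 bound=0 product=0
t=2: arr=2 -> substrate=0 bound=2 product=0
t=3: arr=2 -> substrate=1 bound=3 product=0
t=4: arr=3 -> substrate=4 bound=3 product=0
t=5: arr=0 -> substrate=2 bound=3 product=2
t=6: arr=0 -> substrate=1 bound=3 product=3
t=7: arr=0 -> substrate=1 bound=3 product=3
t=8: arr=0 -> substrate=0 bound=2 product=5
t=9: arr=2 -> substrate=0 bound=3 product=6
t=10: arr=0 -> substrate=0 bound=3 product=6
t=11: arr=0 -> substrate=0 bound=2 product=7
t=12: arr=0 -> substrate=0 bound=0 product=9
t=13: arr=1 -> substrate=0 bound=1 product=9

Answer: 9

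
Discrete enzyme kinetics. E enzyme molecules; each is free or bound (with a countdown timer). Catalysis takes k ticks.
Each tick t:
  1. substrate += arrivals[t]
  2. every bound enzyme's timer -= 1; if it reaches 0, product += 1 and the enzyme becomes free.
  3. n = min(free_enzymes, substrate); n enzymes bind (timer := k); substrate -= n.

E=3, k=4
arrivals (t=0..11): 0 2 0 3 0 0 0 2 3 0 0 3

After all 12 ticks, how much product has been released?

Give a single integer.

Answer: 6

Derivation:
t=0: arr=0 -> substrate=0 bound=0 product=0
t=1: arr=2 -> substrate=0 bound=2 product=0
t=2: arr=0 -> substrate=0 bound=2 product=0
t=3: arr=3 -> substrate=2 bound=3 product=0
t=4: arr=0 -> substrate=2 bound=3 product=0
t=5: arr=0 -> substrate=0 bound=3 product=2
t=6: arr=0 -> substrate=0 bound=3 product=2
t=7: arr=2 -> substrate=1 bound=3 product=3
t=8: arr=3 -> substrate=4 bound=3 product=3
t=9: arr=0 -> substrate=2 bound=3 product=5
t=10: arr=0 -> substrate=2 bound=3 product=5
t=11: arr=3 -> substrate=4 bound=3 product=6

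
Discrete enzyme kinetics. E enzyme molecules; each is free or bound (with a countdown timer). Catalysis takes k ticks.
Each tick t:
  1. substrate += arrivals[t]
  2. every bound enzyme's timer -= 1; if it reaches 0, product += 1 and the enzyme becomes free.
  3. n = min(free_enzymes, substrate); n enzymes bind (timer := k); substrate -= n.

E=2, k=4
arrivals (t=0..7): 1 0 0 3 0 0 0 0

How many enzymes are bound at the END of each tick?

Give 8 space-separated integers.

Answer: 1 1 1 2 2 2 2 2

Derivation:
t=0: arr=1 -> substrate=0 bound=1 product=0
t=1: arr=0 -> substrate=0 bound=1 product=0
t=2: arr=0 -> substrate=0 bound=1 product=0
t=3: arr=3 -> substrate=2 bound=2 product=0
t=4: arr=0 -> substrate=1 bound=2 product=1
t=5: arr=0 -> substrate=1 bound=2 product=1
t=6: arr=0 -> substrate=1 bound=2 product=1
t=7: arr=0 -> substrate=0 bound=2 product=2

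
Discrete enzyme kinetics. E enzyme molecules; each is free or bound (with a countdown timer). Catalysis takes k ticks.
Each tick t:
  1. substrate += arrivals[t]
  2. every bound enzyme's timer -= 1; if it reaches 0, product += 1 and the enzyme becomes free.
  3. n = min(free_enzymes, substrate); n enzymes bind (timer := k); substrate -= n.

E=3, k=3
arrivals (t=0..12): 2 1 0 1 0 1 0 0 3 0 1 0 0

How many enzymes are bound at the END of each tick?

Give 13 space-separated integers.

Answer: 2 3 3 2 1 2 1 1 3 3 3 1 1

Derivation:
t=0: arr=2 -> substrate=0 bound=2 product=0
t=1: arr=1 -> substrate=0 bound=3 product=0
t=2: arr=0 -> substrate=0 bound=3 product=0
t=3: arr=1 -> substrate=0 bound=2 product=2
t=4: arr=0 -> substrate=0 bound=1 product=3
t=5: arr=1 -> substrate=0 bound=2 product=3
t=6: arr=0 -> substrate=0 bound=1 product=4
t=7: arr=0 -> substrate=0 bound=1 product=4
t=8: arr=3 -> substrate=0 bound=3 product=5
t=9: arr=0 -> substrate=0 bound=3 product=5
t=10: arr=1 -> substrate=1 bound=3 product=5
t=11: arr=0 -> substrate=0 bound=1 product=8
t=12: arr=0 -> substrate=0 bound=1 product=8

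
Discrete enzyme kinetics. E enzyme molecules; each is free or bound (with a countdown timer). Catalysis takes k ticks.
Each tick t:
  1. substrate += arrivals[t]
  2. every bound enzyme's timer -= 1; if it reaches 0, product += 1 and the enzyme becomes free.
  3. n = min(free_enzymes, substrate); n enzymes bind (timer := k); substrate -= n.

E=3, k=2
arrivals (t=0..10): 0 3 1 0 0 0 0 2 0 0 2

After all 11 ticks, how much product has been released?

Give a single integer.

Answer: 6

Derivation:
t=0: arr=0 -> substrate=0 bound=0 product=0
t=1: arr=3 -> substrate=0 bound=3 product=0
t=2: arr=1 -> substrate=1 bound=3 product=0
t=3: arr=0 -> substrate=0 bound=1 product=3
t=4: arr=0 -> substrate=0 bound=1 product=3
t=5: arr=0 -> substrate=0 bound=0 product=4
t=6: arr=0 -> substrate=0 bound=0 product=4
t=7: arr=2 -> substrate=0 bound=2 product=4
t=8: arr=0 -> substrate=0 bound=2 product=4
t=9: arr=0 -> substrate=0 bound=0 product=6
t=10: arr=2 -> substrate=0 bound=2 product=6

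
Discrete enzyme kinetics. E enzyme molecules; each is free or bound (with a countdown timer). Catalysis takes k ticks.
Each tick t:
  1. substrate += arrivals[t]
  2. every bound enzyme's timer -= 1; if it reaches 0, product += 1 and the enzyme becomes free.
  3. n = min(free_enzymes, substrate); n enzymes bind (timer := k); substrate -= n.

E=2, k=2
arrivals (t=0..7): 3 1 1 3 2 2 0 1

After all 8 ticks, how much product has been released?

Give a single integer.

Answer: 6

Derivation:
t=0: arr=3 -> substrate=1 bound=2 product=0
t=1: arr=1 -> substrate=2 bound=2 product=0
t=2: arr=1 -> substrate=1 bound=2 product=2
t=3: arr=3 -> substrate=4 bound=2 product=2
t=4: arr=2 -> substrate=4 bound=2 product=4
t=5: arr=2 -> substrate=6 bound=2 product=4
t=6: arr=0 -> substrate=4 bound=2 product=6
t=7: arr=1 -> substrate=5 bound=2 product=6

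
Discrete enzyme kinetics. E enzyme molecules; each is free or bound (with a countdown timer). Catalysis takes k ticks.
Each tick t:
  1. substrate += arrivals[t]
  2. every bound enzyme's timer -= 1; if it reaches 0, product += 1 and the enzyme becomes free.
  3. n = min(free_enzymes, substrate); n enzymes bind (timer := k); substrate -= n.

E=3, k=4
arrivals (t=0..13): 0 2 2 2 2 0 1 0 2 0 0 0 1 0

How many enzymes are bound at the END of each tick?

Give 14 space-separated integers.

t=0: arr=0 -> substrate=0 bound=0 product=0
t=1: arr=2 -> substrate=0 bound=2 product=0
t=2: arr=2 -> substrate=1 bound=3 product=0
t=3: arr=2 -> substrate=3 bound=3 product=0
t=4: arr=2 -> substrate=5 bound=3 product=0
t=5: arr=0 -> substrate=3 bound=3 product=2
t=6: arr=1 -> substrate=3 bound=3 product=3
t=7: arr=0 -> substrate=3 bound=3 product=3
t=8: arr=2 -> substrate=5 bound=3 product=3
t=9: arr=0 -> substrate=3 bound=3 product=5
t=10: arr=0 -> substrate=2 bound=3 product=6
t=11: arr=0 -> substrate=2 bound=3 product=6
t=12: arr=1 -> substrate=3 bound=3 product=6
t=13: arr=0 -> substrate=1 bound=3 product=8

Answer: 0 2 3 3 3 3 3 3 3 3 3 3 3 3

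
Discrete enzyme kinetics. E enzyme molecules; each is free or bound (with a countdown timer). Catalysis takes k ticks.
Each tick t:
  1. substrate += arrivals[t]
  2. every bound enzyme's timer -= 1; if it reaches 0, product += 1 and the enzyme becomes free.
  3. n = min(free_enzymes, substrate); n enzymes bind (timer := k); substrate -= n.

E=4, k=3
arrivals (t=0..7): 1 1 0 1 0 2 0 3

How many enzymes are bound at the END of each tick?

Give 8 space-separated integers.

t=0: arr=1 -> substrate=0 bound=1 product=0
t=1: arr=1 -> substrate=0 bound=2 product=0
t=2: arr=0 -> substrate=0 bound=2 product=0
t=3: arr=1 -> substrate=0 bound=2 product=1
t=4: arr=0 -> substrate=0 bound=1 product=2
t=5: arr=2 -> substrate=0 bound=3 product=2
t=6: arr=0 -> substrate=0 bound=2 product=3
t=7: arr=3 -> substrate=1 bound=4 product=3

Answer: 1 2 2 2 1 3 2 4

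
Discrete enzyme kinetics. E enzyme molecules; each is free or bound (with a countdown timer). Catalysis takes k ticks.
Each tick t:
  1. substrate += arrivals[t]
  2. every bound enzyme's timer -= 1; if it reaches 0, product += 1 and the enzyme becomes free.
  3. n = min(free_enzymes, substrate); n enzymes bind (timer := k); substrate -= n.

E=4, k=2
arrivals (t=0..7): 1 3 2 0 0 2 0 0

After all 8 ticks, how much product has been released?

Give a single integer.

Answer: 8

Derivation:
t=0: arr=1 -> substrate=0 bound=1 product=0
t=1: arr=3 -> substrate=0 bound=4 product=0
t=2: arr=2 -> substrate=1 bound=4 product=1
t=3: arr=0 -> substrate=0 bound=2 product=4
t=4: arr=0 -> substrate=0 bound=1 product=5
t=5: arr=2 -> substrate=0 bound=2 product=6
t=6: arr=0 -> substrate=0 bound=2 product=6
t=7: arr=0 -> substrate=0 bound=0 product=8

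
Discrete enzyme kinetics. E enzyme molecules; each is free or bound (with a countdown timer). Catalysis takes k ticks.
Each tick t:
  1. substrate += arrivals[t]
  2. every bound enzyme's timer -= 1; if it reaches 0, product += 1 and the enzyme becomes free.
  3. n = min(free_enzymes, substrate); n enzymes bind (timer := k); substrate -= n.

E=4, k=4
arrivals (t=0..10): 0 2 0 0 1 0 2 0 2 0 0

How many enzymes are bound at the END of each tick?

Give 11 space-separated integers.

Answer: 0 2 2 2 3 1 3 3 4 4 2

Derivation:
t=0: arr=0 -> substrate=0 bound=0 product=0
t=1: arr=2 -> substrate=0 bound=2 product=0
t=2: arr=0 -> substrate=0 bound=2 product=0
t=3: arr=0 -> substrate=0 bound=2 product=0
t=4: arr=1 -> substrate=0 bound=3 product=0
t=5: arr=0 -> substrate=0 bound=1 product=2
t=6: arr=2 -> substrate=0 bound=3 product=2
t=7: arr=0 -> substrate=0 bound=3 product=2
t=8: arr=2 -> substrate=0 bound=4 product=3
t=9: arr=0 -> substrate=0 bound=4 product=3
t=10: arr=0 -> substrate=0 bound=2 product=5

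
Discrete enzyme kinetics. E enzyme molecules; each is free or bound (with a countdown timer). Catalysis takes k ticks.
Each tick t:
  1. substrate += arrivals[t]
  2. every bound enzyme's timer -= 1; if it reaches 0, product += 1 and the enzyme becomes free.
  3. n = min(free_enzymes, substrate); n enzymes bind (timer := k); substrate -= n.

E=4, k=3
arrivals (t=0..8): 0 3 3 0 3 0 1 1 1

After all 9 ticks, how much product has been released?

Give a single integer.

t=0: arr=0 -> substrate=0 bound=0 product=0
t=1: arr=3 -> substrate=0 bound=3 product=0
t=2: arr=3 -> substrate=2 bound=4 product=0
t=3: arr=0 -> substrate=2 bound=4 product=0
t=4: arr=3 -> substrate=2 bound=4 product=3
t=5: arr=0 -> substrate=1 bound=4 product=4
t=6: arr=1 -> substrate=2 bound=4 product=4
t=7: arr=1 -> substrate=0 bound=4 product=7
t=8: arr=1 -> substrate=0 bound=4 product=8

Answer: 8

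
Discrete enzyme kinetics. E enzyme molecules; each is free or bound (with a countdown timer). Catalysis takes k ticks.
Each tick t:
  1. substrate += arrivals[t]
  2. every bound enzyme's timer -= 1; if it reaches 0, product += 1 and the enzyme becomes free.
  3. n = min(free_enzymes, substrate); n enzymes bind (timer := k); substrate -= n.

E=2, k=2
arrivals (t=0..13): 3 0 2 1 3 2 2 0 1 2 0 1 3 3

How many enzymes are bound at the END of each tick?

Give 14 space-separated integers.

t=0: arr=3 -> substrate=1 bound=2 product=0
t=1: arr=0 -> substrate=1 bound=2 product=0
t=2: arr=2 -> substrate=1 bound=2 product=2
t=3: arr=1 -> substrate=2 bound=2 product=2
t=4: arr=3 -> substrate=3 bound=2 product=4
t=5: arr=2 -> substrate=5 bound=2 product=4
t=6: arr=2 -> substrate=5 bound=2 product=6
t=7: arr=0 -> substrate=5 bound=2 product=6
t=8: arr=1 -> substrate=4 bound=2 product=8
t=9: arr=2 -> substrate=6 bound=2 product=8
t=10: arr=0 -> substrate=4 bound=2 product=10
t=11: arr=1 -> substrate=5 bound=2 product=10
t=12: arr=3 -> substrate=6 bound=2 product=12
t=13: arr=3 -> substrate=9 bound=2 product=12

Answer: 2 2 2 2 2 2 2 2 2 2 2 2 2 2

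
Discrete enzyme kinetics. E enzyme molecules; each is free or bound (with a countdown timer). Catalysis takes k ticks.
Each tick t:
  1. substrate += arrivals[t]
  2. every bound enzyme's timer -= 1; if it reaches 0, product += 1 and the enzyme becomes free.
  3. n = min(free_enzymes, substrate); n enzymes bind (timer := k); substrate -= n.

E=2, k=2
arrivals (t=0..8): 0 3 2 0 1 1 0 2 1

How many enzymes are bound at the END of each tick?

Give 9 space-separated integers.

t=0: arr=0 -> substrate=0 bound=0 product=0
t=1: arr=3 -> substrate=1 bound=2 product=0
t=2: arr=2 -> substrate=3 bound=2 product=0
t=3: arr=0 -> substrate=1 bound=2 product=2
t=4: arr=1 -> substrate=2 bound=2 product=2
t=5: arr=1 -> substrate=1 bound=2 product=4
t=6: arr=0 -> substrate=1 bound=2 product=4
t=7: arr=2 -> substrate=1 bound=2 product=6
t=8: arr=1 -> substrate=2 bound=2 product=6

Answer: 0 2 2 2 2 2 2 2 2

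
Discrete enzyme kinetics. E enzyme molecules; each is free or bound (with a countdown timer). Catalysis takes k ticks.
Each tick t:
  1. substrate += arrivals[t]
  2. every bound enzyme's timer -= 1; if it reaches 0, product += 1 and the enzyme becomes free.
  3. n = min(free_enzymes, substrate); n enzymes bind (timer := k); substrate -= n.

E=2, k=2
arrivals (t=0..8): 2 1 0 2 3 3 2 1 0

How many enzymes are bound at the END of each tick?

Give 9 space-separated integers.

Answer: 2 2 1 2 2 2 2 2 2

Derivation:
t=0: arr=2 -> substrate=0 bound=2 product=0
t=1: arr=1 -> substrate=1 bound=2 product=0
t=2: arr=0 -> substrate=0 bound=1 product=2
t=3: arr=2 -> substrate=1 bound=2 product=2
t=4: arr=3 -> substrate=3 bound=2 product=3
t=5: arr=3 -> substrate=5 bound=2 product=4
t=6: arr=2 -> substrate=6 bound=2 product=5
t=7: arr=1 -> substrate=6 bound=2 product=6
t=8: arr=0 -> substrate=5 bound=2 product=7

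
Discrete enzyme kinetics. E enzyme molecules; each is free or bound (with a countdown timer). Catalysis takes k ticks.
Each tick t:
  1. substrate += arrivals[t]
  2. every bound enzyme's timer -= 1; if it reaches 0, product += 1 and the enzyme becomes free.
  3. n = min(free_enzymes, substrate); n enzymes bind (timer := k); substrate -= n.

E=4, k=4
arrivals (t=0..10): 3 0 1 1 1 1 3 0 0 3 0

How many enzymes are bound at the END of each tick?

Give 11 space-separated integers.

t=0: arr=3 -> substrate=0 bound=3 product=0
t=1: arr=0 -> substrate=0 bound=3 product=0
t=2: arr=1 -> substrate=0 bound=4 product=0
t=3: arr=1 -> substrate=1 bound=4 product=0
t=4: arr=1 -> substrate=0 bound=3 product=3
t=5: arr=1 -> substrate=0 bound=4 product=3
t=6: arr=3 -> substrate=2 bound=4 product=4
t=7: arr=0 -> substrate=2 bound=4 product=4
t=8: arr=0 -> substrate=0 bound=4 product=6
t=9: arr=3 -> substrate=2 bound=4 product=7
t=10: arr=0 -> substrate=1 bound=4 product=8

Answer: 3 3 4 4 3 4 4 4 4 4 4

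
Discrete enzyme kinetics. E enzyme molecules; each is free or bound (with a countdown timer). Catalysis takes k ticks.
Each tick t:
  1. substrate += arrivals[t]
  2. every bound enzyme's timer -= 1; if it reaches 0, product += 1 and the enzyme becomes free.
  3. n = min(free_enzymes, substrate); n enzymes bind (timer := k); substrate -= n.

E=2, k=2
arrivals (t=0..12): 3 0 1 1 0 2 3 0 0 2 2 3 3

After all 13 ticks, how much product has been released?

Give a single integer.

t=0: arr=3 -> substrate=1 bound=2 product=0
t=1: arr=0 -> substrate=1 bound=2 product=0
t=2: arr=1 -> substrate=0 bound=2 product=2
t=3: arr=1 -> substrate=1 bound=2 product=2
t=4: arr=0 -> substrate=0 bound=1 product=4
t=5: arr=2 -> substrate=1 bound=2 product=4
t=6: arr=3 -> substrate=3 bound=2 product=5
t=7: arr=0 -> substrate=2 bound=2 product=6
t=8: arr=0 -> substrate=1 bound=2 product=7
t=9: arr=2 -> substrate=2 bound=2 product=8
t=10: arr=2 -> substrate=3 bound=2 product=9
t=11: arr=3 -> substrate=5 bound=2 product=10
t=12: arr=3 -> substrate=7 bound=2 product=11

Answer: 11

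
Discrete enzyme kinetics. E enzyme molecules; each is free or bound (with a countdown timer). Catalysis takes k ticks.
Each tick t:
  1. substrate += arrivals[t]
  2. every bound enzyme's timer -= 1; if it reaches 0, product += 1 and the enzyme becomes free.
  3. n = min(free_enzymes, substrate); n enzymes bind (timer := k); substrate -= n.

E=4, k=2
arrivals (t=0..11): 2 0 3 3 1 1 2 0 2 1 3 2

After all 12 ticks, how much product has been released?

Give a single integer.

Answer: 15

Derivation:
t=0: arr=2 -> substrate=0 bound=2 product=0
t=1: arr=0 -> substrate=0 bound=2 product=0
t=2: arr=3 -> substrate=0 bound=3 product=2
t=3: arr=3 -> substrate=2 bound=4 product=2
t=4: arr=1 -> substrate=0 bound=4 product=5
t=5: arr=1 -> substrate=0 bound=4 product=6
t=6: arr=2 -> substrate=0 bound=3 product=9
t=7: arr=0 -> substrate=0 bound=2 product=10
t=8: arr=2 -> substrate=0 bound=2 product=12
t=9: arr=1 -> substrate=0 bound=3 product=12
t=10: arr=3 -> substrate=0 bound=4 product=14
t=11: arr=2 -> substrate=1 bound=4 product=15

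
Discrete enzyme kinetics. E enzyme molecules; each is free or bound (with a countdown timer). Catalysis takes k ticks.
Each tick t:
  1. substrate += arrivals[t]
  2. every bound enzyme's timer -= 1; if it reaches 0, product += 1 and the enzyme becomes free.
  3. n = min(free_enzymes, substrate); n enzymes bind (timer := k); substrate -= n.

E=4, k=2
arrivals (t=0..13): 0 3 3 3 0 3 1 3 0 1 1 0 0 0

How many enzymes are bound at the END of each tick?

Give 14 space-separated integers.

Answer: 0 3 4 4 4 4 4 4 4 2 2 1 0 0

Derivation:
t=0: arr=0 -> substrate=0 bound=0 product=0
t=1: arr=3 -> substrate=0 bound=3 product=0
t=2: arr=3 -> substrate=2 bound=4 product=0
t=3: arr=3 -> substrate=2 bound=4 product=3
t=4: arr=0 -> substrate=1 bound=4 product=4
t=5: arr=3 -> substrate=1 bound=4 product=7
t=6: arr=1 -> substrate=1 bound=4 product=8
t=7: arr=3 -> substrate=1 bound=4 product=11
t=8: arr=0 -> substrate=0 bound=4 product=12
t=9: arr=1 -> substrate=0 bound=2 product=15
t=10: arr=1 -> substrate=0 bound=2 product=16
t=11: arr=0 -> substrate=0 bound=1 product=17
t=12: arr=0 -> substrate=0 bound=0 product=18
t=13: arr=0 -> substrate=0 bound=0 product=18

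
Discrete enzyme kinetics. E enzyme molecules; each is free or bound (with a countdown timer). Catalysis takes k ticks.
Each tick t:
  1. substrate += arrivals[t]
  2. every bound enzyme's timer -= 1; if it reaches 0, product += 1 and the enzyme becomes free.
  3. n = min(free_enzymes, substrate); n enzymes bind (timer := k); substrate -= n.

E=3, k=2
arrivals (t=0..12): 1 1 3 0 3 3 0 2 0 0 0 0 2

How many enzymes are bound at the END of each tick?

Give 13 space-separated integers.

t=0: arr=1 -> substrate=0 bound=1 product=0
t=1: arr=1 -> substrate=0 bound=2 product=0
t=2: arr=3 -> substrate=1 bound=3 product=1
t=3: arr=0 -> substrate=0 bound=3 product=2
t=4: arr=3 -> substrate=1 bound=3 product=4
t=5: arr=3 -> substrate=3 bound=3 product=5
t=6: arr=0 -> substrate=1 bound=3 product=7
t=7: arr=2 -> substrate=2 bound=3 product=8
t=8: arr=0 -> substrate=0 bound=3 product=10
t=9: arr=0 -> substrate=0 bound=2 product=11
t=10: arr=0 -> substrate=0 bound=0 product=13
t=11: arr=0 -> substrate=0 bound=0 product=13
t=12: arr=2 -> substrate=0 bound=2 product=13

Answer: 1 2 3 3 3 3 3 3 3 2 0 0 2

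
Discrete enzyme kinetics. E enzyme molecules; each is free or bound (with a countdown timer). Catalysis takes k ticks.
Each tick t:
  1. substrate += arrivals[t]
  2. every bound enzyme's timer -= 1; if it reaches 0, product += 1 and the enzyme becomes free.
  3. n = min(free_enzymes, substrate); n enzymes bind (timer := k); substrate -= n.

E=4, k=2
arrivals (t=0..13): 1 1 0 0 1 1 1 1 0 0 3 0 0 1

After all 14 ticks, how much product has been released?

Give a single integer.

t=0: arr=1 -> substrate=0 bound=1 product=0
t=1: arr=1 -> substrate=0 bound=2 product=0
t=2: arr=0 -> substrate=0 bound=1 product=1
t=3: arr=0 -> substrate=0 bound=0 product=2
t=4: arr=1 -> substrate=0 bound=1 product=2
t=5: arr=1 -> substrate=0 bound=2 product=2
t=6: arr=1 -> substrate=0 bound=2 product=3
t=7: arr=1 -> substrate=0 bound=2 product=4
t=8: arr=0 -> substrate=0 bound=1 product=5
t=9: arr=0 -> substrate=0 bound=0 product=6
t=10: arr=3 -> substrate=0 bound=3 product=6
t=11: arr=0 -> substrate=0 bound=3 product=6
t=12: arr=0 -> substrate=0 bound=0 product=9
t=13: arr=1 -> substrate=0 bound=1 product=9

Answer: 9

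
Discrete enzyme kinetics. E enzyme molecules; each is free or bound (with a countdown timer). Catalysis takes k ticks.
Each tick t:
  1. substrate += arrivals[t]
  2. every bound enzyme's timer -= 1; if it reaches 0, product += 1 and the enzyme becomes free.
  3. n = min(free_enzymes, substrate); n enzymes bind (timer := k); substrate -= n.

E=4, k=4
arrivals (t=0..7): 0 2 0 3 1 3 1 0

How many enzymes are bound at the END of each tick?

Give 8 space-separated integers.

Answer: 0 2 2 4 4 4 4 4

Derivation:
t=0: arr=0 -> substrate=0 bound=0 product=0
t=1: arr=2 -> substrate=0 bound=2 product=0
t=2: arr=0 -> substrate=0 bound=2 product=0
t=3: arr=3 -> substrate=1 bound=4 product=0
t=4: arr=1 -> substrate=2 bound=4 product=0
t=5: arr=3 -> substrate=3 bound=4 product=2
t=6: arr=1 -> substrate=4 bound=4 product=2
t=7: arr=0 -> substrate=2 bound=4 product=4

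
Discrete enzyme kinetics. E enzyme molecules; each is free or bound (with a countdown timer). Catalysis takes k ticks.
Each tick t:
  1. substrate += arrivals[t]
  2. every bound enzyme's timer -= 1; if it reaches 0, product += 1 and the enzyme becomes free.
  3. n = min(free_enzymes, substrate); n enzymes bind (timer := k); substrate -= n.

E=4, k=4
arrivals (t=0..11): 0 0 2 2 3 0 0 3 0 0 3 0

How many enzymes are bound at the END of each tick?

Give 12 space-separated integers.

t=0: arr=0 -> substrate=0 bound=0 product=0
t=1: arr=0 -> substrate=0 bound=0 product=0
t=2: arr=2 -> substrate=0 bound=2 product=0
t=3: arr=2 -> substrate=0 bound=4 product=0
t=4: arr=3 -> substrate=3 bound=4 product=0
t=5: arr=0 -> substrate=3 bound=4 product=0
t=6: arr=0 -> substrate=1 bound=4 product=2
t=7: arr=3 -> substrate=2 bound=4 product=4
t=8: arr=0 -> substrate=2 bound=4 product=4
t=9: arr=0 -> substrate=2 bound=4 product=4
t=10: arr=3 -> substrate=3 bound=4 product=6
t=11: arr=0 -> substrate=1 bound=4 product=8

Answer: 0 0 2 4 4 4 4 4 4 4 4 4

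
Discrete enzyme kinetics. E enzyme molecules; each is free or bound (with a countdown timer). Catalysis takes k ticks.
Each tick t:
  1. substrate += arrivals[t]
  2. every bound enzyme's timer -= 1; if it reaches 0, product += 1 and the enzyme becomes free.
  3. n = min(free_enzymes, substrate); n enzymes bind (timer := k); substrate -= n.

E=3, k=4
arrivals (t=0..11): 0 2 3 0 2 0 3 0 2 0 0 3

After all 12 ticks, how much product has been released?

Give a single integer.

Answer: 6

Derivation:
t=0: arr=0 -> substrate=0 bound=0 product=0
t=1: arr=2 -> substrate=0 bound=2 product=0
t=2: arr=3 -> substrate=2 bound=3 product=0
t=3: arr=0 -> substrate=2 bound=3 product=0
t=4: arr=2 -> substrate=4 bound=3 product=0
t=5: arr=0 -> substrate=2 bound=3 product=2
t=6: arr=3 -> substrate=4 bound=3 product=3
t=7: arr=0 -> substrate=4 bound=3 product=3
t=8: arr=2 -> substrate=6 bound=3 product=3
t=9: arr=0 -> substrate=4 bound=3 product=5
t=10: arr=0 -> substrate=3 bound=3 product=6
t=11: arr=3 -> substrate=6 bound=3 product=6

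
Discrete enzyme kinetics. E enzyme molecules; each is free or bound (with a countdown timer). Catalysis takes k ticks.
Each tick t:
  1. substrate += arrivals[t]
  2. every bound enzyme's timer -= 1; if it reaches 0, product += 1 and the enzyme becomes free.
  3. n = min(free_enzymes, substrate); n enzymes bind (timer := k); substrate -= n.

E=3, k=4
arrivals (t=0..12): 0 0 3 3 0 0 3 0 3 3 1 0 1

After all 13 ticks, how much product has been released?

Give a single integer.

Answer: 6

Derivation:
t=0: arr=0 -> substrate=0 bound=0 product=0
t=1: arr=0 -> substrate=0 bound=0 product=0
t=2: arr=3 -> substrate=0 bound=3 product=0
t=3: arr=3 -> substrate=3 bound=3 product=0
t=4: arr=0 -> substrate=3 bound=3 product=0
t=5: arr=0 -> substrate=3 bound=3 product=0
t=6: arr=3 -> substrate=3 bound=3 product=3
t=7: arr=0 -> substrate=3 bound=3 product=3
t=8: arr=3 -> substrate=6 bound=3 product=3
t=9: arr=3 -> substrate=9 bound=3 product=3
t=10: arr=1 -> substrate=7 bound=3 product=6
t=11: arr=0 -> substrate=7 bound=3 product=6
t=12: arr=1 -> substrate=8 bound=3 product=6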